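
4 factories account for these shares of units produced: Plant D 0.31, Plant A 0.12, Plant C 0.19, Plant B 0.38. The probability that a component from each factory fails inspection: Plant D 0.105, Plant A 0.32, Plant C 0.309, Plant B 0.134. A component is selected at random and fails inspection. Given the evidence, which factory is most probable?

Unnormalized posteriors (prior × likelihood):
  Plant D: 0.31 × 0.105 = 0.03255
  Plant A: 0.12 × 0.32 = 0.0384
  Plant C: 0.19 × 0.309 = 0.05871
  Plant B: 0.38 × 0.134 = 0.05092
Sum = 0.18058.
Largest term belongs to Plant C, so Plant C is most probable.

Plant C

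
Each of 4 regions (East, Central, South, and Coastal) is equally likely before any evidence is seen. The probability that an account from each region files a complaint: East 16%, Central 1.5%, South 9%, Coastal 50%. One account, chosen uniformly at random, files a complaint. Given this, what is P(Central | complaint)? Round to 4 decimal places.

0.0196

Since the prior is uniform, the posterior is proportional to the likelihood:
  East: 0.16
  Central: 0.015
  South: 0.09
  Coastal: 0.5
Normalizing constant = 0.765.
P(Central | evidence) = 0.015 / 0.765 ≈ 0.0196.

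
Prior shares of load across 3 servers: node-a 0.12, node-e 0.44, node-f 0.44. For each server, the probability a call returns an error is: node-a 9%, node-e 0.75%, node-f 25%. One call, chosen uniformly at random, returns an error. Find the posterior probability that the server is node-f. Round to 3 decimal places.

By Bayes' rule, posterior ∝ prior × likelihood:
  node-a: 0.12 × 0.09 = 0.0108
  node-e: 0.44 × 0.0075 = 0.0033
  node-f: 0.44 × 0.25 = 0.11
Normalizing constant = 0.1241.
P(node-f | evidence) = 0.11 / 0.1241 ≈ 0.886.

0.886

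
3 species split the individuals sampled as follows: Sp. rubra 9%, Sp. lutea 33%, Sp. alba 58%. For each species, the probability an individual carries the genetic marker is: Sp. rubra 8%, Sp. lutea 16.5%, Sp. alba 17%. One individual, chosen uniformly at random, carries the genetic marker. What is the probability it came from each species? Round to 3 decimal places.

Sp. rubra 0.045, Sp. lutea 0.340, Sp. alba 0.615

Unnormalized posteriors (prior × likelihood):
  Sp. rubra: 0.09 × 0.08 = 0.0072
  Sp. lutea: 0.33 × 0.165 = 0.05445
  Sp. alba: 0.58 × 0.17 = 0.0986
Sum = 0.16025.
P(Sp. rubra | marker) = 0.0072/0.16025 ≈ 0.045
P(Sp. lutea | marker) = 0.05445/0.16025 ≈ 0.340
P(Sp. alba | marker) = 0.0986/0.16025 ≈ 0.615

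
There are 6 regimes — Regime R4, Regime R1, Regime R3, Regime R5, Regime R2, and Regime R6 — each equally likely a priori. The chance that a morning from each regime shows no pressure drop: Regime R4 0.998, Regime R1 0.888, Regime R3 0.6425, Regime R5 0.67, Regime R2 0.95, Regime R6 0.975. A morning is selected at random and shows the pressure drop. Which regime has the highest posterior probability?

Regime R3

Taking complements, P(drop | each) = Regime R4 0.002, Regime R1 0.112, Regime R3 0.3575, Regime R5 0.33, Regime R2 0.05, Regime R6 0.025.
Since the prior is uniform, the posterior is proportional to the likelihood:
  Regime R4: 0.002
  Regime R1: 0.112
  Regime R3: 0.3575
  Regime R5: 0.33
  Regime R2: 0.05
  Regime R6: 0.025
Normalizing constant = 0.8765.
Largest term belongs to Regime R3, so Regime R3 is most probable.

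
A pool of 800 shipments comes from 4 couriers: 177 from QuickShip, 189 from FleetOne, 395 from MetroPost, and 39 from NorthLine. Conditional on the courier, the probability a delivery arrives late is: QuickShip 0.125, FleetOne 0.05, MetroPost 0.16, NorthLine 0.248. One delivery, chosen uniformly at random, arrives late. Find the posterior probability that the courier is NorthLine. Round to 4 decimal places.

0.0926

Prior × likelihood for each hypothesis:
  QuickShip: 0.22125 × 0.125 = 0.02765625
  FleetOne: 0.23625 × 0.05 = 0.0118125
  MetroPost: 0.49375 × 0.16 = 0.079
  NorthLine: 0.04875 × 0.248 = 0.01209
Normalizing constant = 0.13055875.
P(NorthLine | evidence) = 0.01209 / 0.13055875 ≈ 0.0926.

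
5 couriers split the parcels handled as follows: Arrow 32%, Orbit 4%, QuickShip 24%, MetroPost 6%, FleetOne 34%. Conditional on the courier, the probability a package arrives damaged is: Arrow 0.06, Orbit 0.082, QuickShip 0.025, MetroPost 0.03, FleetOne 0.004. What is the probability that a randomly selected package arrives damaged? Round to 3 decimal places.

0.032

By Bayes' rule, posterior ∝ prior × likelihood:
  Arrow: 0.32 × 0.06 = 0.0192
  Orbit: 0.04 × 0.082 = 0.00328
  QuickShip: 0.24 × 0.025 = 0.006
  MetroPost: 0.06 × 0.03 = 0.0018
  FleetOne: 0.34 × 0.004 = 0.00136
P(damaged) = 0.0192 + 0.00328 + 0.006 + 0.0018 + 0.00136 = 0.03164 → 0.032.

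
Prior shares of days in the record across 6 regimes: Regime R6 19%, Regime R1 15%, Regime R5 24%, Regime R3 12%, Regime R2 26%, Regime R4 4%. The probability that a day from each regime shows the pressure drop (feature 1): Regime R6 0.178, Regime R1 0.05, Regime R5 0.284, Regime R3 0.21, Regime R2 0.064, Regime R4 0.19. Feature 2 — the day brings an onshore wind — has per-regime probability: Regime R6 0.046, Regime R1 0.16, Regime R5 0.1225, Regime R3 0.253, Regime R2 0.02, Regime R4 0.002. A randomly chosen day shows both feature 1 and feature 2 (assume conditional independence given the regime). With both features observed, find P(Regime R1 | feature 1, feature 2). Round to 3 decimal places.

0.067

By Bayes' rule, posterior ∝ prior × likelihood:
  Regime R6: 0.19 × 0.178 × 0.046 = 0.00155572
  Regime R1: 0.15 × 0.05 × 0.16 = 0.0012
  Regime R5: 0.24 × 0.284 × 0.1225 = 0.0083496
  Regime R3: 0.12 × 0.21 × 0.253 = 0.0063756
  Regime R2: 0.26 × 0.064 × 0.02 = 0.0003328
  Regime R4: 0.04 × 0.19 × 0.002 = 0.0000152
Sum = 0.01782892.
P(Regime R1 | evidence) = 0.0012 / 0.01782892 ≈ 0.067.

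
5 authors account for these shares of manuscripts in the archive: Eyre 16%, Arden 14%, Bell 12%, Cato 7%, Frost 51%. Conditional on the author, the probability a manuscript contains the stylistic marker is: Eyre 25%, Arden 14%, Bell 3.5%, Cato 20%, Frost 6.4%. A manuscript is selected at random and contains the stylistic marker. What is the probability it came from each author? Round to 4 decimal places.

Compute prior × likelihood for every hypothesis:
  Eyre: 0.16 × 0.25 = 0.04
  Arden: 0.14 × 0.14 = 0.0196
  Bell: 0.12 × 0.035 = 0.0042
  Cato: 0.07 × 0.2 = 0.014
  Frost: 0.51 × 0.064 = 0.03264
Total = 0.11044.
P(Eyre | marker) = 0.04/0.11044 ≈ 0.3622
P(Arden | marker) = 0.0196/0.11044 ≈ 0.1775
P(Bell | marker) = 0.0042/0.11044 ≈ 0.0380
P(Cato | marker) = 0.014/0.11044 ≈ 0.1268
P(Frost | marker) = 0.03264/0.11044 ≈ 0.2955
(Check: 0.3622+0.1775+0.0380+0.1268+0.2955 = 1.0000.)

Eyre 0.3622, Arden 0.1775, Bell 0.0380, Cato 0.1268, Frost 0.2955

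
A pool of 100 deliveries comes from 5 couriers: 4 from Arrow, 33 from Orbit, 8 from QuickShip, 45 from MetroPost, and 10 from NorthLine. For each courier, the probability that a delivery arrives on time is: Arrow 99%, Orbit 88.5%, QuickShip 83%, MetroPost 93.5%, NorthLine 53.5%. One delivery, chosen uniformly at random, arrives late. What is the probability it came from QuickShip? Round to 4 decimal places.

Taking complements, P(late | each) = Arrow 0.01, Orbit 0.115, QuickShip 0.17, MetroPost 0.065, NorthLine 0.465.
Compute prior × likelihood for every hypothesis:
  Arrow: 0.04 × 0.01 = 0.0004
  Orbit: 0.33 × 0.115 = 0.03795
  QuickShip: 0.08 × 0.17 = 0.0136
  MetroPost: 0.45 × 0.065 = 0.02925
  NorthLine: 0.1 × 0.465 = 0.0465
Normalizing constant = 0.1277.
P(QuickShip | evidence) = 0.0136 / 0.1277 ≈ 0.1065.

0.1065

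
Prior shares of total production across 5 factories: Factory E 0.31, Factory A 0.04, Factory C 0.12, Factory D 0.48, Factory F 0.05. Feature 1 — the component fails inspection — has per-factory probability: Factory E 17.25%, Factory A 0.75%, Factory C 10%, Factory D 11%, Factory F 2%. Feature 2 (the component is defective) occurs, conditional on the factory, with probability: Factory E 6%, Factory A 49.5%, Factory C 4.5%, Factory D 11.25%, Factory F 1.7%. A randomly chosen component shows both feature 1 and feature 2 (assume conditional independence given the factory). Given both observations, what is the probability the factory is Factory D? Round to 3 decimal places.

By Bayes' rule, posterior ∝ prior × likelihood:
  Factory E: 0.31 × 0.1725 × 0.06 = 0.0032085
  Factory A: 0.04 × 0.0075 × 0.495 = 0.0001485
  Factory C: 0.12 × 0.1 × 0.045 = 0.00054
  Factory D: 0.48 × 0.11 × 0.1125 = 0.00594
  Factory F: 0.05 × 0.02 × 0.017 = 0.000017
Normalizing constant = 0.009854.
P(Factory D | evidence) = 0.00594 / 0.009854 ≈ 0.603.

0.603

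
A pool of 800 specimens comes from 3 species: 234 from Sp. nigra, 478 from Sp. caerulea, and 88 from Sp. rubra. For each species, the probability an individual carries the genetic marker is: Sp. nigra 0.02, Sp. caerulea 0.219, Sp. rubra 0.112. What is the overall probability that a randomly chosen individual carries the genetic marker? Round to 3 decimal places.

0.149

Prior × likelihood for each hypothesis:
  Sp. nigra: 0.2925 × 0.02 = 0.00585
  Sp. caerulea: 0.5975 × 0.219 = 0.1308525
  Sp. rubra: 0.11 × 0.112 = 0.01232
P(marker) = 0.00585 + 0.1308525 + 0.01232 = 0.1490225 → 0.149.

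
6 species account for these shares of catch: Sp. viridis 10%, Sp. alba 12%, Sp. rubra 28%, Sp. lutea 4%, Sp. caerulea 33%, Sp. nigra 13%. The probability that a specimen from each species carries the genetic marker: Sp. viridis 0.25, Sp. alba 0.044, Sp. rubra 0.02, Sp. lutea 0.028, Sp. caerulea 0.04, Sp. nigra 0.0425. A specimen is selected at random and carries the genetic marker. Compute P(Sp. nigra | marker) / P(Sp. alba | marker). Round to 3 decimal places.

1.046

Compute prior × likelihood for every hypothesis:
  Sp. viridis: 0.1 × 0.25 = 0.025
  Sp. alba: 0.12 × 0.044 = 0.00528
  Sp. rubra: 0.28 × 0.02 = 0.0056
  Sp. lutea: 0.04 × 0.028 = 0.00112
  Sp. caerulea: 0.33 × 0.04 = 0.0132
  Sp. nigra: 0.13 × 0.0425 = 0.005525
Sum = 0.055725.
The ratio is 0.005525 / 0.00528 (the normalizer cancels) = 1.046.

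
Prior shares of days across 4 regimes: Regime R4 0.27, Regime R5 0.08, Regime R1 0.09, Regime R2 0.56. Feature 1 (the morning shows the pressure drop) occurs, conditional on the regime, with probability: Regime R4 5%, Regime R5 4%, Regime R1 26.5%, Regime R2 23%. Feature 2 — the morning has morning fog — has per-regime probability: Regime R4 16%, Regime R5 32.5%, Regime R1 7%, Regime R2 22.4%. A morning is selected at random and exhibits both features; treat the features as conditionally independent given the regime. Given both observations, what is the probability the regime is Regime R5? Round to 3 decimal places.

0.031

Prior × likelihood for each hypothesis:
  Regime R4: 0.27 × 0.05 × 0.16 = 0.00216
  Regime R5: 0.08 × 0.04 × 0.325 = 0.00104
  Regime R1: 0.09 × 0.265 × 0.07 = 0.0016695
  Regime R2: 0.56 × 0.23 × 0.224 = 0.0288512
Normalizing constant = 0.0337207.
P(Regime R5 | evidence) = 0.00104 / 0.0337207 ≈ 0.031.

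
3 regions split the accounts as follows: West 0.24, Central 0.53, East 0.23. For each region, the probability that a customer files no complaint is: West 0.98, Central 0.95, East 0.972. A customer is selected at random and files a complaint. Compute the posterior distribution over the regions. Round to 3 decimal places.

Taking complements, P(complaint | each) = West 0.02, Central 0.05, East 0.028.
Compute prior × likelihood for every hypothesis:
  West: 0.24 × 0.02 = 0.0048
  Central: 0.53 × 0.05 = 0.0265
  East: 0.23 × 0.028 = 0.00644
Normalizing constant = 0.03774.
P(West | complaint) = 0.0048/0.03774 ≈ 0.127
P(Central | complaint) = 0.0265/0.03774 ≈ 0.702
P(East | complaint) = 0.00644/0.03774 ≈ 0.171
(Check: 0.127+0.702+0.171 = 1.000.)

West 0.127, Central 0.702, East 0.171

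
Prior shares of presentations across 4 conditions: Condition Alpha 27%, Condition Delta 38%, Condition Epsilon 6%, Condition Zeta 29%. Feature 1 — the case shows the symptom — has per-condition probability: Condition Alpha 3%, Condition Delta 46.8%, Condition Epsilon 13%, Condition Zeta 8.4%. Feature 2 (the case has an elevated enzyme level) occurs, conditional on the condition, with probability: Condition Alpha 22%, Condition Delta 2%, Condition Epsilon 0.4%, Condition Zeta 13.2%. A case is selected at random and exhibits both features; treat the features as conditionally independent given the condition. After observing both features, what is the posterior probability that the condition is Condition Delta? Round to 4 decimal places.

0.4143

By Bayes' rule, posterior ∝ prior × likelihood:
  Condition Alpha: 0.27 × 0.03 × 0.22 = 0.001782
  Condition Delta: 0.38 × 0.468 × 0.02 = 0.0035568
  Condition Epsilon: 0.06 × 0.13 × 0.004 = 0.0000312
  Condition Zeta: 0.29 × 0.084 × 0.132 = 0.00321552
Sum = 0.00858552.
P(Condition Delta | evidence) = 0.0035568 / 0.00858552 ≈ 0.4143.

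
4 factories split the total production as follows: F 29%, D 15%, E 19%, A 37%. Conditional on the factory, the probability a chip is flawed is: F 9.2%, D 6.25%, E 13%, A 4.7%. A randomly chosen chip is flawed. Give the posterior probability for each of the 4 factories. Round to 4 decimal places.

Unnormalized posteriors (prior × likelihood):
  F: 0.29 × 0.092 = 0.02668
  D: 0.15 × 0.0625 = 0.009375
  E: 0.19 × 0.13 = 0.0247
  A: 0.37 × 0.047 = 0.01739
Sum = 0.078145.
P(F | flawed) = 0.02668/0.078145 ≈ 0.3414
P(D | flawed) = 0.009375/0.078145 ≈ 0.1200
P(E | flawed) = 0.0247/0.078145 ≈ 0.3161
P(A | flawed) = 0.01739/0.078145 ≈ 0.2225

F 0.3414, D 0.1200, E 0.3161, A 0.2225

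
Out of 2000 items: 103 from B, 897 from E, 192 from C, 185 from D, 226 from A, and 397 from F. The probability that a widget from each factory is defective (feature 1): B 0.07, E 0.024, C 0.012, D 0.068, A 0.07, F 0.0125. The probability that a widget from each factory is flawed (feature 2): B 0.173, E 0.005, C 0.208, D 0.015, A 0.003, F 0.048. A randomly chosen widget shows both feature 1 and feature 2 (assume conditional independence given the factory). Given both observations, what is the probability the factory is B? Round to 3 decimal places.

0.540

By Bayes' rule, posterior ∝ prior × likelihood:
  B: 0.0515 × 0.07 × 0.173 = 0.000623665
  E: 0.4485 × 0.024 × 0.005 = 0.00005382
  C: 0.096 × 0.012 × 0.208 = 0.000239616
  D: 0.0925 × 0.068 × 0.015 = 0.00009435
  A: 0.113 × 0.07 × 0.003 = 0.00002373
  F: 0.1985 × 0.0125 × 0.048 = 0.0001191
Sum = 0.001154281.
P(B | evidence) = 0.000623665 / 0.001154281 ≈ 0.540.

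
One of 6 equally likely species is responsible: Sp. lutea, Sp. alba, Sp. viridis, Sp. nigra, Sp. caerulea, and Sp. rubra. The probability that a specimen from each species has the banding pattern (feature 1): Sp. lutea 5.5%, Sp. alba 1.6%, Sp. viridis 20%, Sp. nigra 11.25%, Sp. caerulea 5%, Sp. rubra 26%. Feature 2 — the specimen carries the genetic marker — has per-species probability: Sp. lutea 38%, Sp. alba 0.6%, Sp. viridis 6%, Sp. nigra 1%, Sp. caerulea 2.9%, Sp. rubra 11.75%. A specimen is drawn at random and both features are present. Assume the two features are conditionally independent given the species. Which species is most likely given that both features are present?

Sp. rubra

With a uniform prior (1/6 each), posterior ∝ likelihood:
  Sp. lutea: 0.055 × 0.38 = 0.0209
  Sp. alba: 0.016 × 0.006 = 0.000096
  Sp. viridis: 0.2 × 0.06 = 0.012
  Sp. nigra: 0.1125 × 0.01 = 0.001125
  Sp. caerulea: 0.05 × 0.029 = 0.00145
  Sp. rubra: 0.26 × 0.1175 = 0.03055
Total = 0.066121.
Largest term belongs to Sp. rubra, so Sp. rubra is most probable.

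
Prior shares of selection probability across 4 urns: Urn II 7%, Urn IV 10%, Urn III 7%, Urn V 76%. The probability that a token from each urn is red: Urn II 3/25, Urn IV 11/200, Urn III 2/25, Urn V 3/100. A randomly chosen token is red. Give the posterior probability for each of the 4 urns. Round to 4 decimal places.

Compute prior × likelihood for every hypothesis:
  Urn II: 0.07 × 0.12 = 0.0084
  Urn IV: 0.1 × 0.055 = 0.0055
  Urn III: 0.07 × 0.08 = 0.0056
  Urn V: 0.76 × 0.03 = 0.0228
Total = 0.0423.
P(Urn II | red) = 0.0084/0.0423 ≈ 0.1986
P(Urn IV | red) = 0.0055/0.0423 ≈ 0.1300
P(Urn III | red) = 0.0056/0.0423 ≈ 0.1324
P(Urn V | red) = 0.0228/0.0423 ≈ 0.5390
(Check: 0.1986+0.1300+0.1324+0.5390 = 1.0000.)

Urn II 0.1986, Urn IV 0.1300, Urn III 0.1324, Urn V 0.5390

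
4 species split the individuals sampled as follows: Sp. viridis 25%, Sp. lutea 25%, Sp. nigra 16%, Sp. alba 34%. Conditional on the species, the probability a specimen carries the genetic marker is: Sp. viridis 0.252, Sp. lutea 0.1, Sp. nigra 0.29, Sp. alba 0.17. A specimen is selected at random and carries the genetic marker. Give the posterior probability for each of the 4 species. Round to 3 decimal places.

Unnormalized posteriors (prior × likelihood):
  Sp. viridis: 0.25 × 0.252 = 0.063
  Sp. lutea: 0.25 × 0.1 = 0.025
  Sp. nigra: 0.16 × 0.29 = 0.0464
  Sp. alba: 0.34 × 0.17 = 0.0578
Sum = 0.1922.
P(Sp. viridis | marker) = 0.063/0.1922 ≈ 0.328
P(Sp. lutea | marker) = 0.025/0.1922 ≈ 0.130
P(Sp. nigra | marker) = 0.0464/0.1922 ≈ 0.241
P(Sp. alba | marker) = 0.0578/0.1922 ≈ 0.301

Sp. viridis 0.328, Sp. lutea 0.130, Sp. nigra 0.241, Sp. alba 0.301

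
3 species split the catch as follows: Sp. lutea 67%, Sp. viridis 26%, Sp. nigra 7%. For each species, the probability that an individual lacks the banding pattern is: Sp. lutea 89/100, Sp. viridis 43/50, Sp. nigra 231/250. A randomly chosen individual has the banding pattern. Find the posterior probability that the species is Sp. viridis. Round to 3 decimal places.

Taking complements, P(banded | each) = Sp. lutea 0.11, Sp. viridis 0.14, Sp. nigra 0.076.
Unnormalized posteriors (prior × likelihood):
  Sp. lutea: 0.67 × 0.11 = 0.0737
  Sp. viridis: 0.26 × 0.14 = 0.0364
  Sp. nigra: 0.07 × 0.076 = 0.00532
Sum = 0.11542.
P(Sp. viridis | evidence) = 0.0364 / 0.11542 ≈ 0.315.

0.315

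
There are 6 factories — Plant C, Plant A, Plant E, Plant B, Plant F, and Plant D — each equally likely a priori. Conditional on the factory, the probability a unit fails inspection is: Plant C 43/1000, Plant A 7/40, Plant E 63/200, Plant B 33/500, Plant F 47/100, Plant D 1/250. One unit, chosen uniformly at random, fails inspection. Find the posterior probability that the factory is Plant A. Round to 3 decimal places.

0.163

Since the prior is uniform, the posterior is proportional to the likelihood:
  Plant C: 0.043
  Plant A: 0.175
  Plant E: 0.315
  Plant B: 0.066
  Plant F: 0.47
  Plant D: 0.004
Total = 1.073.
P(Plant A | evidence) = 0.175 / 1.073 ≈ 0.163.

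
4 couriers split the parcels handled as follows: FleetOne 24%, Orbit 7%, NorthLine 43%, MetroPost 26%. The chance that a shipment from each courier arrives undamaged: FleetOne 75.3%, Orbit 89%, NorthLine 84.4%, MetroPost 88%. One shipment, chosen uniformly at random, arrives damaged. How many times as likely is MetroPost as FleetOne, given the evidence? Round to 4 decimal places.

Taking complements, P(damaged | each) = FleetOne 0.247, Orbit 0.11, NorthLine 0.156, MetroPost 0.12.
Prior × likelihood for each hypothesis:
  FleetOne: 0.24 × 0.247 = 0.05928
  Orbit: 0.07 × 0.11 = 0.0077
  NorthLine: 0.43 × 0.156 = 0.06708
  MetroPost: 0.26 × 0.12 = 0.0312
Total = 0.16526.
The ratio is 0.0312 / 0.05928 (the normalizer cancels) = 0.5263.

0.5263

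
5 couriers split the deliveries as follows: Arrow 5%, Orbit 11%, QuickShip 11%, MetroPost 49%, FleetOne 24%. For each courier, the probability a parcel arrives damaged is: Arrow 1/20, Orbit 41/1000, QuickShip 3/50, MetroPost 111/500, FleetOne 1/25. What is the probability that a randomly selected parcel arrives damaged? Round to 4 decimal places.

0.1320

Compute prior × likelihood for every hypothesis:
  Arrow: 0.05 × 0.05 = 0.0025
  Orbit: 0.11 × 0.041 = 0.00451
  QuickShip: 0.11 × 0.06 = 0.0066
  MetroPost: 0.49 × 0.222 = 0.10878
  FleetOne: 0.24 × 0.04 = 0.0096
P(damaged) = 0.0025 + 0.00451 + 0.0066 + 0.10878 + 0.0096 = 0.13199 → 0.1320.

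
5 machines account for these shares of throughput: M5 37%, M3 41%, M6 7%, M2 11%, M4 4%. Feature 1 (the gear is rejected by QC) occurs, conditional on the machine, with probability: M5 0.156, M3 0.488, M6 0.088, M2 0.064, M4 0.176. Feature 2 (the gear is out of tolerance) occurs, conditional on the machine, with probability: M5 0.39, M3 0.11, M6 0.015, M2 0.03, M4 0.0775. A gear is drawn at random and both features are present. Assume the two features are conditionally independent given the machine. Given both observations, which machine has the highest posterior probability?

Unnormalized posteriors (prior × likelihood):
  M5: 0.37 × 0.156 × 0.39 = 0.0225108
  M3: 0.41 × 0.488 × 0.11 = 0.0220088
  M6: 0.07 × 0.088 × 0.015 = 0.0000924
  M2: 0.11 × 0.064 × 0.03 = 0.0002112
  M4: 0.04 × 0.176 × 0.0775 = 0.0005456
Normalizing constant = 0.0453688.
Largest term belongs to M5, so M5 is most probable.

M5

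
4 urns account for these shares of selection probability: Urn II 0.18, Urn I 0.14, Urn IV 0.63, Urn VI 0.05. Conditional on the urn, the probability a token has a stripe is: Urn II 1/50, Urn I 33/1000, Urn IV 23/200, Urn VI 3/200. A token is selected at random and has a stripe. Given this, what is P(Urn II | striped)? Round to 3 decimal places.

Unnormalized posteriors (prior × likelihood):
  Urn II: 0.18 × 0.02 = 0.0036
  Urn I: 0.14 × 0.033 = 0.00462
  Urn IV: 0.63 × 0.115 = 0.07245
  Urn VI: 0.05 × 0.015 = 0.00075
Sum = 0.08142.
P(Urn II | evidence) = 0.0036 / 0.08142 ≈ 0.044.

0.044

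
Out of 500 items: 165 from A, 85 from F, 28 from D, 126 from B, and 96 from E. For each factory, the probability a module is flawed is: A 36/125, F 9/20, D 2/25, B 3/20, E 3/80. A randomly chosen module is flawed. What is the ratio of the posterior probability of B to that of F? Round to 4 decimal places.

By Bayes' rule, posterior ∝ prior × likelihood:
  A: 0.33 × 0.288 = 0.09504
  F: 0.17 × 0.45 = 0.0765
  D: 0.056 × 0.08 = 0.00448
  B: 0.252 × 0.15 = 0.0378
  E: 0.192 × 0.0375 = 0.0072
Sum = 0.22102.
The ratio is 0.0378 / 0.0765 (the normalizer cancels) = 0.4941.

0.4941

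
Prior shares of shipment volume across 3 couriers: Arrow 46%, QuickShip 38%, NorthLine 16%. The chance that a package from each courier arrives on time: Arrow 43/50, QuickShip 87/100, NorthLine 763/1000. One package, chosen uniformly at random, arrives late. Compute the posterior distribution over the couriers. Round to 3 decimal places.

Taking complements, P(late | each) = Arrow 0.14, QuickShip 0.13, NorthLine 0.237.
By Bayes' rule, posterior ∝ prior × likelihood:
  Arrow: 0.46 × 0.14 = 0.0644
  QuickShip: 0.38 × 0.13 = 0.0494
  NorthLine: 0.16 × 0.237 = 0.03792
Sum = 0.15172.
P(Arrow | late) = 0.0644/0.15172 ≈ 0.424
P(QuickShip | late) = 0.0494/0.15172 ≈ 0.326
P(NorthLine | late) = 0.03792/0.15172 ≈ 0.250
(Check: 0.424+0.326+0.250 = 1.000.)

Arrow 0.424, QuickShip 0.326, NorthLine 0.250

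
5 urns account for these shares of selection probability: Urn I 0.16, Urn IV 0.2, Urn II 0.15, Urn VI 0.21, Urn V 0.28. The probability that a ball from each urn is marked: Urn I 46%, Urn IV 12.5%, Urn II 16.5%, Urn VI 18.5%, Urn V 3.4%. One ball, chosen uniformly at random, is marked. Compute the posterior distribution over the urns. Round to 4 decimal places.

Urn I 0.4286, Urn IV 0.1456, Urn II 0.1441, Urn VI 0.2262, Urn V 0.0554

Compute prior × likelihood for every hypothesis:
  Urn I: 0.16 × 0.46 = 0.0736
  Urn IV: 0.2 × 0.125 = 0.025
  Urn II: 0.15 × 0.165 = 0.02475
  Urn VI: 0.21 × 0.185 = 0.03885
  Urn V: 0.28 × 0.034 = 0.00952
Total = 0.17172.
P(Urn I | marked) = 0.0736/0.17172 ≈ 0.4286
P(Urn IV | marked) = 0.025/0.17172 ≈ 0.1456
P(Urn II | marked) = 0.02475/0.17172 ≈ 0.1441
P(Urn VI | marked) = 0.03885/0.17172 ≈ 0.2262
P(Urn V | marked) = 0.00952/0.17172 ≈ 0.0554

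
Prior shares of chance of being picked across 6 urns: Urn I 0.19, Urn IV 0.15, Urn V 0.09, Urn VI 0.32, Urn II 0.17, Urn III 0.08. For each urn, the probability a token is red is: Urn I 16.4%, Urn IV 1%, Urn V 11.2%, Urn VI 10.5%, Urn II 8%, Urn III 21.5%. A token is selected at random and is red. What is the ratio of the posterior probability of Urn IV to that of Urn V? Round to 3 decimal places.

0.149

Compute prior × likelihood for every hypothesis:
  Urn I: 0.19 × 0.164 = 0.03116
  Urn IV: 0.15 × 0.01 = 0.0015
  Urn V: 0.09 × 0.112 = 0.01008
  Urn VI: 0.32 × 0.105 = 0.0336
  Urn II: 0.17 × 0.08 = 0.0136
  Urn III: 0.08 × 0.215 = 0.0172
Total = 0.10714.
The ratio is 0.0015 / 0.01008 (the normalizer cancels) = 0.149.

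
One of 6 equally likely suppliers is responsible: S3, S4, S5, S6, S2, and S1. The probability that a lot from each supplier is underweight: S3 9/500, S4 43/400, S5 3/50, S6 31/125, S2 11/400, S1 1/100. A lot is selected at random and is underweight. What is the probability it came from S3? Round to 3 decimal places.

With a uniform prior (1/6 each), posterior ∝ likelihood:
  S3: 0.018
  S4: 0.1075
  S5: 0.06
  S6: 0.248
  S2: 0.0275
  S1: 0.01
Sum = 0.471.
P(S3 | evidence) = 0.018 / 0.471 ≈ 0.038.

0.038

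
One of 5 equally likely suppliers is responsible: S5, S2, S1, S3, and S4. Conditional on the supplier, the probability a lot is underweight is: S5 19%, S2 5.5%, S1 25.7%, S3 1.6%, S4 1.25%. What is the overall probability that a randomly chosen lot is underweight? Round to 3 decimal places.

0.106

Since the prior is uniform, the posterior is proportional to the likelihood:
  S5: 0.19
  S2: 0.055
  S1: 0.257
  S3: 0.016
  S4: 0.0125
P(underweight) = (1/5) × (0.19 + 0.055 + 0.257 + 0.016 + 0.0125) = 0.5305/5 ≈ 0.106.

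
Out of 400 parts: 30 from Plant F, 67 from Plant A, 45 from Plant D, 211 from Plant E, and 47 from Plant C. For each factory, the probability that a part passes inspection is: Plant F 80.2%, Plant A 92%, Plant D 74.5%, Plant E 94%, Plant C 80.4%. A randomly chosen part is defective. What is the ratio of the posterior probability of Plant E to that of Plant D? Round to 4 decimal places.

Taking complements, P(defective | each) = Plant F 0.198, Plant A 0.08, Plant D 0.255, Plant E 0.06, Plant C 0.196.
Unnormalized posteriors (prior × likelihood):
  Plant F: 0.075 × 0.198 = 0.01485
  Plant A: 0.1675 × 0.08 = 0.0134
  Plant D: 0.1125 × 0.255 = 0.0286875
  Plant E: 0.5275 × 0.06 = 0.03165
  Plant C: 0.1175 × 0.196 = 0.02303
Normalizing constant = 0.1116175.
The ratio is 0.03165 / 0.0286875 (the normalizer cancels) = 1.1033.

1.1033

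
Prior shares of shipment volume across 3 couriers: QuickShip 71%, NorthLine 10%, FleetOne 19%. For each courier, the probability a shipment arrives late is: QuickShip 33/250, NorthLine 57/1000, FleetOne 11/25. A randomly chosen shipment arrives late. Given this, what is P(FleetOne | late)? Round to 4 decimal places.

Unnormalized posteriors (prior × likelihood):
  QuickShip: 0.71 × 0.132 = 0.09372
  NorthLine: 0.1 × 0.057 = 0.0057
  FleetOne: 0.19 × 0.44 = 0.0836
Total = 0.18302.
P(FleetOne | evidence) = 0.0836 / 0.18302 ≈ 0.4568.

0.4568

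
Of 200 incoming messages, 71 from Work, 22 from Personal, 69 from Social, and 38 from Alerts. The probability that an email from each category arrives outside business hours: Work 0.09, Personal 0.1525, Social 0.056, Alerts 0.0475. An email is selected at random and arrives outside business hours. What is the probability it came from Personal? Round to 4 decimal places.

By Bayes' rule, posterior ∝ prior × likelihood:
  Work: 0.355 × 0.09 = 0.03195
  Personal: 0.11 × 0.1525 = 0.016775
  Social: 0.345 × 0.056 = 0.01932
  Alerts: 0.19 × 0.0475 = 0.009025
Total = 0.07707.
P(Personal | evidence) = 0.016775 / 0.07707 ≈ 0.2177.

0.2177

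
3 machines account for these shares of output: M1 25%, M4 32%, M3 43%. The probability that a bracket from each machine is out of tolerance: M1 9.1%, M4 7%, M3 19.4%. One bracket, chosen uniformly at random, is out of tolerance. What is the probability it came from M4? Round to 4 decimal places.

0.1742

Compute prior × likelihood for every hypothesis:
  M1: 0.25 × 0.091 = 0.02275
  M4: 0.32 × 0.07 = 0.0224
  M3: 0.43 × 0.194 = 0.08342
Sum = 0.12857.
P(M4 | evidence) = 0.0224 / 0.12857 ≈ 0.1742.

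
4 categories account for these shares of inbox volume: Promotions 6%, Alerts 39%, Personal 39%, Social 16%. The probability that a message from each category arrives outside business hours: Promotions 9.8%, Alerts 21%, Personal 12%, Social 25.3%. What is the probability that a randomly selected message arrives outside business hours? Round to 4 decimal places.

0.1751

Prior × likelihood for each hypothesis:
  Promotions: 0.06 × 0.098 = 0.00588
  Alerts: 0.39 × 0.21 = 0.0819
  Personal: 0.39 × 0.12 = 0.0468
  Social: 0.16 × 0.253 = 0.04048
P(off-hours) = 0.00588 + 0.0819 + 0.0468 + 0.04048 = 0.17506 → 0.1751.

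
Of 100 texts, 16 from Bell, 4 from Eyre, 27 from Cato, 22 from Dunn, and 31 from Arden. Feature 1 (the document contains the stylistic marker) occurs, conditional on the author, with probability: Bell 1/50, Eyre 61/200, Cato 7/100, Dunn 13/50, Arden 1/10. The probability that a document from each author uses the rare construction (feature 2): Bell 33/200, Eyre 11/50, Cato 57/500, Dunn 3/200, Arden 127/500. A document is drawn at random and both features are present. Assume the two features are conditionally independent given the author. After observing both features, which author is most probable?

Arden

Unnormalized posteriors (prior × likelihood):
  Bell: 0.16 × 0.02 × 0.165 = 0.000528
  Eyre: 0.04 × 0.305 × 0.22 = 0.002684
  Cato: 0.27 × 0.07 × 0.114 = 0.0021546
  Dunn: 0.22 × 0.26 × 0.015 = 0.000858
  Arden: 0.31 × 0.1 × 0.254 = 0.007874
Normalizing constant = 0.0140986.
Largest term belongs to Arden, so Arden is most probable.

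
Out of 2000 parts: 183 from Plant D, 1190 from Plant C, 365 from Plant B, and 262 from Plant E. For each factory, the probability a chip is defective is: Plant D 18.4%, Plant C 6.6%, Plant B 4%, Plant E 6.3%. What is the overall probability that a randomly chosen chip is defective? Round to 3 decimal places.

0.072

Unnormalized posteriors (prior × likelihood):
  Plant D: 0.0915 × 0.184 = 0.016836
  Plant C: 0.595 × 0.066 = 0.03927
  Plant B: 0.1825 × 0.04 = 0.0073
  Plant E: 0.131 × 0.063 = 0.008253
P(defective) = 0.016836 + 0.03927 + 0.0073 + 0.008253 = 0.071659 → 0.072.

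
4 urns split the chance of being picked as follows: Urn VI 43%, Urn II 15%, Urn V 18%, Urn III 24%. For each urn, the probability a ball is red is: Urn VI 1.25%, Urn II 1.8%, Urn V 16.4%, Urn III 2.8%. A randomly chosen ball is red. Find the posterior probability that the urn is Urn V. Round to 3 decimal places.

Unnormalized posteriors (prior × likelihood):
  Urn VI: 0.43 × 0.0125 = 0.005375
  Urn II: 0.15 × 0.018 = 0.0027
  Urn V: 0.18 × 0.164 = 0.02952
  Urn III: 0.24 × 0.028 = 0.00672
Sum = 0.044315.
P(Urn V | evidence) = 0.02952 / 0.044315 ≈ 0.666.

0.666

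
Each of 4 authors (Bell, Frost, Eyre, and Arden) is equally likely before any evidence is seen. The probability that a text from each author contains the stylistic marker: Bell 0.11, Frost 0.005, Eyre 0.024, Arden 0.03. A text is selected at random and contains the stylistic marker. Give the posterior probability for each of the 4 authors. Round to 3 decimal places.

Bell 0.651, Frost 0.030, Eyre 0.142, Arden 0.178

With a uniform prior (1/4 each), posterior ∝ likelihood:
  Bell: 0.11
  Frost: 0.005
  Eyre: 0.024
  Arden: 0.03
Normalizing constant = 0.169.
P(Bell | marker) = 0.11/0.169 ≈ 0.651
P(Frost | marker) = 0.005/0.169 ≈ 0.030
P(Eyre | marker) = 0.024/0.169 ≈ 0.142
P(Arden | marker) = 0.03/0.169 ≈ 0.178
(Check: 0.651+0.030+0.142+0.178 = 1.001.)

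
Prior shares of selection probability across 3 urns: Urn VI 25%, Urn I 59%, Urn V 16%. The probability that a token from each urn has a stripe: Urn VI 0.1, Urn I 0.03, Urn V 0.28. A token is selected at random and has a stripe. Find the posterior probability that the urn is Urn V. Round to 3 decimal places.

0.512

By Bayes' rule, posterior ∝ prior × likelihood:
  Urn VI: 0.25 × 0.1 = 0.025
  Urn I: 0.59 × 0.03 = 0.0177
  Urn V: 0.16 × 0.28 = 0.0448
Normalizing constant = 0.0875.
P(Urn V | evidence) = 0.0448 / 0.0875 ≈ 0.512.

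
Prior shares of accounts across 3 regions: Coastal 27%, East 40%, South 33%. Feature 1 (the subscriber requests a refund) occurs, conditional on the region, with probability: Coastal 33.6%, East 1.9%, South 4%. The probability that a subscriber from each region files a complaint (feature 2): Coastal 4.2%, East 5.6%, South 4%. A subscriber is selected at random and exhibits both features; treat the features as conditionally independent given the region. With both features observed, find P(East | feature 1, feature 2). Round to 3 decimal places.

0.089

Prior × likelihood for each hypothesis:
  Coastal: 0.27 × 0.336 × 0.042 = 0.00381024
  East: 0.4 × 0.019 × 0.056 = 0.0004256
  South: 0.33 × 0.04 × 0.04 = 0.000528
Normalizing constant = 0.00476384.
P(East | evidence) = 0.0004256 / 0.00476384 ≈ 0.089.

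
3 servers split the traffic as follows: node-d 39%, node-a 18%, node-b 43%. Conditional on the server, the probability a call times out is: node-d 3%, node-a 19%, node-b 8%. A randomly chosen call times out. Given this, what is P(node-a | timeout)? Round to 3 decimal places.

0.426

Compute prior × likelihood for every hypothesis:
  node-d: 0.39 × 0.03 = 0.0117
  node-a: 0.18 × 0.19 = 0.0342
  node-b: 0.43 × 0.08 = 0.0344
Total = 0.0803.
P(node-a | evidence) = 0.0342 / 0.0803 ≈ 0.426.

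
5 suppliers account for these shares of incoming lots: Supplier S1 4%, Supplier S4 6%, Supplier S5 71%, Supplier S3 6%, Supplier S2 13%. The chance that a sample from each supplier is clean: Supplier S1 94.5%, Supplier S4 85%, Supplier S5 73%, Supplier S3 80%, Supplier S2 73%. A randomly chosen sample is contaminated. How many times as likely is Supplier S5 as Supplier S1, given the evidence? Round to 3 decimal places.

Taking complements, P(contaminated | each) = Supplier S1 0.055, Supplier S4 0.15, Supplier S5 0.27, Supplier S3 0.2, Supplier S2 0.27.
Compute prior × likelihood for every hypothesis:
  Supplier S1: 0.04 × 0.055 = 0.0022
  Supplier S4: 0.06 × 0.15 = 0.009
  Supplier S5: 0.71 × 0.27 = 0.1917
  Supplier S3: 0.06 × 0.2 = 0.012
  Supplier S2: 0.13 × 0.27 = 0.0351
Total = 0.25.
The ratio is 0.1917 / 0.0022 (the normalizer cancels) = 87.136.

87.136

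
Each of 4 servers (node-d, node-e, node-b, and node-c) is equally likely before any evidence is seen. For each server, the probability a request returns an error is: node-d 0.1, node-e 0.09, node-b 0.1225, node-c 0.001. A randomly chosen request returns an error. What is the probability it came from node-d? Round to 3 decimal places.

Since the prior is uniform, the posterior is proportional to the likelihood:
  node-d: 0.1
  node-e: 0.09
  node-b: 0.1225
  node-c: 0.001
Normalizing constant = 0.3135.
P(node-d | evidence) = 0.1 / 0.3135 ≈ 0.319.

0.319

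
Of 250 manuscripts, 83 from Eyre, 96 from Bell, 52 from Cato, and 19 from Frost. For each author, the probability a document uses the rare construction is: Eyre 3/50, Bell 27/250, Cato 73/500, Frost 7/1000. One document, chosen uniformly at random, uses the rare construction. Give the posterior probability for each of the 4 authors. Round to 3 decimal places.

Unnormalized posteriors (prior × likelihood):
  Eyre: 0.332 × 0.06 = 0.01992
  Bell: 0.384 × 0.108 = 0.041472
  Cato: 0.208 × 0.146 = 0.030368
  Frost: 0.076 × 0.007 = 0.000532
Total = 0.092292.
P(Eyre | rare-form) = 0.01992/0.092292 ≈ 0.216
P(Bell | rare-form) = 0.041472/0.092292 ≈ 0.449
P(Cato | rare-form) = 0.030368/0.092292 ≈ 0.329
P(Frost | rare-form) = 0.000532/0.092292 ≈ 0.006

Eyre 0.216, Bell 0.449, Cato 0.329, Frost 0.006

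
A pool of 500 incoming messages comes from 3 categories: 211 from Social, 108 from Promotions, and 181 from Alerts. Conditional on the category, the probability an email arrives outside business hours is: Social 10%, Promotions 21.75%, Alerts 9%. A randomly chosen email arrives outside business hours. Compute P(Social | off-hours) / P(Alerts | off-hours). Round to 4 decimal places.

Compute prior × likelihood for every hypothesis:
  Social: 0.422 × 0.1 = 0.0422
  Promotions: 0.216 × 0.2175 = 0.04698
  Alerts: 0.362 × 0.09 = 0.03258
Sum = 0.12176.
The ratio is 0.0422 / 0.03258 (the normalizer cancels) = 1.2953.

1.2953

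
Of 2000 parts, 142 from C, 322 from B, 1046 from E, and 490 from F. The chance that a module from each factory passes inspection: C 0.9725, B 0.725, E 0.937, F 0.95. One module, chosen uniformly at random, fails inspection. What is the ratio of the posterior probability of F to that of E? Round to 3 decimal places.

0.372

Taking complements, P(nonconforming | each) = C 0.0275, B 0.275, E 0.063, F 0.05.
Compute prior × likelihood for every hypothesis:
  C: 0.071 × 0.0275 = 0.0019525
  B: 0.161 × 0.275 = 0.044275
  E: 0.523 × 0.063 = 0.032949
  F: 0.245 × 0.05 = 0.01225
Total = 0.0914265.
The ratio is 0.01225 / 0.032949 (the normalizer cancels) = 0.372.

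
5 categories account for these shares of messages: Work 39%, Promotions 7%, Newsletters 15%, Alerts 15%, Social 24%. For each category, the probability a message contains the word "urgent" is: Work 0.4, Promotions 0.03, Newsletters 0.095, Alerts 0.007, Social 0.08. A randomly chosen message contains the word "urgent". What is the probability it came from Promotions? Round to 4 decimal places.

0.0109

Unnormalized posteriors (prior × likelihood):
  Work: 0.39 × 0.4 = 0.156
  Promotions: 0.07 × 0.03 = 0.0021
  Newsletters: 0.15 × 0.095 = 0.01425
  Alerts: 0.15 × 0.007 = 0.00105
  Social: 0.24 × 0.08 = 0.0192
Sum = 0.1926.
P(Promotions | evidence) = 0.0021 / 0.1926 ≈ 0.0109.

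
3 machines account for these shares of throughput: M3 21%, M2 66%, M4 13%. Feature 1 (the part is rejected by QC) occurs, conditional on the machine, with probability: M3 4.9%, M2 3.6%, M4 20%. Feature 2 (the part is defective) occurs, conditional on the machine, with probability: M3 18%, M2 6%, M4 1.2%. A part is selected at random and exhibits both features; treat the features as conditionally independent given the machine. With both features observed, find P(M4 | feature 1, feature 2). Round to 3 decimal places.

Prior × likelihood for each hypothesis:
  M3: 0.21 × 0.049 × 0.18 = 0.0018522
  M2: 0.66 × 0.036 × 0.06 = 0.0014256
  M4: 0.13 × 0.2 × 0.012 = 0.000312
Normalizing constant = 0.0035898.
P(M4 | evidence) = 0.000312 / 0.0035898 ≈ 0.087.

0.087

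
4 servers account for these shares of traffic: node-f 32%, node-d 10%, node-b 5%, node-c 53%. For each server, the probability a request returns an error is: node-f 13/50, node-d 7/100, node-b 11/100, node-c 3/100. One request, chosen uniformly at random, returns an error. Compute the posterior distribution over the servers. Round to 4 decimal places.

node-f 0.7455, node-d 0.0627, node-b 0.0493, node-c 0.1425

Unnormalized posteriors (prior × likelihood):
  node-f: 0.32 × 0.26 = 0.0832
  node-d: 0.1 × 0.07 = 0.007
  node-b: 0.05 × 0.11 = 0.0055
  node-c: 0.53 × 0.03 = 0.0159
Sum = 0.1116.
P(node-f | error) = 0.0832/0.1116 ≈ 0.7455
P(node-d | error) = 0.007/0.1116 ≈ 0.0627
P(node-b | error) = 0.0055/0.1116 ≈ 0.0493
P(node-c | error) = 0.0159/0.1116 ≈ 0.1425
(Check: 0.7455+0.0627+0.0493+0.1425 = 1.0000.)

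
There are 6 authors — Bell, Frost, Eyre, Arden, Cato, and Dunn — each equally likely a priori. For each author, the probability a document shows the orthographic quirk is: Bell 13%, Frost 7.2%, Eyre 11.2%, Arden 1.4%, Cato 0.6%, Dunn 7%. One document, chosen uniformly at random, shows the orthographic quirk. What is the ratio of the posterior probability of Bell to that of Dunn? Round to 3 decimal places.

Since the prior is uniform, the posterior is proportional to the likelihood:
  Bell: 0.13
  Frost: 0.072
  Eyre: 0.112
  Arden: 0.014
  Cato: 0.006
  Dunn: 0.07
Sum = 0.404.
The ratio is 0.13 / 0.07 (the normalizer cancels) = 1.857.

1.857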